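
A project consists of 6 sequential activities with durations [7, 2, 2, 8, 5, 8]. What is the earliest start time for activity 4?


Activity 4 starts after activities 1 through 3 complete.
Predecessor durations: [7, 2, 2]
ES = 7 + 2 + 2 = 11

11


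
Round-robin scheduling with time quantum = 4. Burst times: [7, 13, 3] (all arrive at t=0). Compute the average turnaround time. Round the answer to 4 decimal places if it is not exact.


Time quantum = 4
Execution trace:
  J1 runs 4 units, time = 4
  J2 runs 4 units, time = 8
  J3 runs 3 units, time = 11
  J1 runs 3 units, time = 14
  J2 runs 4 units, time = 18
  J2 runs 4 units, time = 22
  J2 runs 1 units, time = 23
Finish times: [14, 23, 11]
Average turnaround = 48/3 = 16.0

16.0


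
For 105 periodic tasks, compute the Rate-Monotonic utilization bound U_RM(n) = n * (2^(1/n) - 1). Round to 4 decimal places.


Compute 2^(1/105) = 1.0066232390
Subtract 1: 1.0066232390 - 1 = 0.0066232390
Multiply by n: 105 * 0.0066232390 = 0.6954400950
Round to 4 dp: 0.6954

0.6954


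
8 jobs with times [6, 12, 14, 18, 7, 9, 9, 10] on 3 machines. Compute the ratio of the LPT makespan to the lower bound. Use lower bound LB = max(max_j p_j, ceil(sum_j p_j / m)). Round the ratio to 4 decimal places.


LPT order: [18, 14, 12, 10, 9, 9, 7, 6]
Machine loads after assignment: [27, 29, 29]
LPT makespan = 29
Lower bound = max(max_job, ceil(total/3)) = max(18, 29) = 29
Ratio = 29 / 29 = 1.0

1.0


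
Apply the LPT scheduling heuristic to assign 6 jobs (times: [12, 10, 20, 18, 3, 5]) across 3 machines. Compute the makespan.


Sort jobs in decreasing order (LPT): [20, 18, 12, 10, 5, 3]
Assign each job to the least loaded machine:
  Machine 1: jobs [20, 3], load = 23
  Machine 2: jobs [18, 5], load = 23
  Machine 3: jobs [12, 10], load = 22
Makespan = max load = 23

23


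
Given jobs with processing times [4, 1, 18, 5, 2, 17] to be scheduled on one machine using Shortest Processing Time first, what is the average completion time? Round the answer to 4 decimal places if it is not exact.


Sort jobs by processing time (SPT order): [1, 2, 4, 5, 17, 18]
Compute completion times sequentially:
  Job 1: processing = 1, completes at 1
  Job 2: processing = 2, completes at 3
  Job 3: processing = 4, completes at 7
  Job 4: processing = 5, completes at 12
  Job 5: processing = 17, completes at 29
  Job 6: processing = 18, completes at 47
Sum of completion times = 99
Average completion time = 99/6 = 16.5

16.5


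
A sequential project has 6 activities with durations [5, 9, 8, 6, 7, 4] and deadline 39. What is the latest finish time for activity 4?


LF(activity 4) = deadline - sum of successor durations
Successors: activities 5 through 6 with durations [7, 4]
Sum of successor durations = 11
LF = 39 - 11 = 28

28


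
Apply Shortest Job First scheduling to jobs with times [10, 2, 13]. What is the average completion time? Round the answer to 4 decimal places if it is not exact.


SJF order (ascending): [2, 10, 13]
Completion times:
  Job 1: burst=2, C=2
  Job 2: burst=10, C=12
  Job 3: burst=13, C=25
Average completion = 39/3 = 13.0

13.0


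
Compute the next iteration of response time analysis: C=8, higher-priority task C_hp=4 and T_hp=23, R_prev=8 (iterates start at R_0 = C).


R_next = C + ceil(R_prev / T_hp) * C_hp
ceil(8 / 23) = ceil(0.3478) = 1
Interference = 1 * 4 = 4
R_next = 8 + 4 = 12

12


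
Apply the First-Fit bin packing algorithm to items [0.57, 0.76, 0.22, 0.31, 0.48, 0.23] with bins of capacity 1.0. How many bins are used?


Place items sequentially using First-Fit:
  Item 0.57 -> new Bin 1
  Item 0.76 -> new Bin 2
  Item 0.22 -> Bin 1 (now 0.79)
  Item 0.31 -> new Bin 3
  Item 0.48 -> Bin 3 (now 0.79)
  Item 0.23 -> Bin 2 (now 0.99)
Total bins used = 3

3


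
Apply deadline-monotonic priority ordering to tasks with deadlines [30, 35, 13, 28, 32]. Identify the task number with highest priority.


Sort tasks by relative deadline (ascending):
  Task 3: deadline = 13
  Task 4: deadline = 28
  Task 1: deadline = 30
  Task 5: deadline = 32
  Task 2: deadline = 35
Priority order (highest first): [3, 4, 1, 5, 2]
Highest priority task = 3

3


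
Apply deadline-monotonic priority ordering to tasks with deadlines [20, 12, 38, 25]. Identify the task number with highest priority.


Sort tasks by relative deadline (ascending):
  Task 2: deadline = 12
  Task 1: deadline = 20
  Task 4: deadline = 25
  Task 3: deadline = 38
Priority order (highest first): [2, 1, 4, 3]
Highest priority task = 2

2


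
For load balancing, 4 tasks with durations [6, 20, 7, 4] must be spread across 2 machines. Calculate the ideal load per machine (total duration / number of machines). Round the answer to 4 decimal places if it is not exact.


Total processing time = 6 + 20 + 7 + 4 = 37
Number of machines = 2
Ideal balanced load = 37 / 2 = 18.5

18.5


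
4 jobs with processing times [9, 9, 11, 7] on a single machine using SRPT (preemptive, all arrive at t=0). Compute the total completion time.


Since all jobs arrive at t=0, SRPT equals SPT ordering.
SPT order: [7, 9, 9, 11]
Completion times:
  Job 1: p=7, C=7
  Job 2: p=9, C=16
  Job 3: p=9, C=25
  Job 4: p=11, C=36
Total completion time = 7 + 16 + 25 + 36 = 84

84


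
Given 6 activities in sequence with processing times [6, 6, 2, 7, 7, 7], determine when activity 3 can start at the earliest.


Activity 3 starts after activities 1 through 2 complete.
Predecessor durations: [6, 6]
ES = 6 + 6 = 12

12


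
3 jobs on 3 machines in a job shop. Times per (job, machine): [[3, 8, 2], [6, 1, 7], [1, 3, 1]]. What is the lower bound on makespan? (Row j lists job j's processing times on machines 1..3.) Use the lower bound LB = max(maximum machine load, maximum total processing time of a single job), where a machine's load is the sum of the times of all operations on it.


Machine loads:
  Machine 1: 3 + 6 + 1 = 10
  Machine 2: 8 + 1 + 3 = 12
  Machine 3: 2 + 7 + 1 = 10
Max machine load = 12
Job totals:
  Job 1: 13
  Job 2: 14
  Job 3: 5
Max job total = 14
Lower bound = max(12, 14) = 14

14


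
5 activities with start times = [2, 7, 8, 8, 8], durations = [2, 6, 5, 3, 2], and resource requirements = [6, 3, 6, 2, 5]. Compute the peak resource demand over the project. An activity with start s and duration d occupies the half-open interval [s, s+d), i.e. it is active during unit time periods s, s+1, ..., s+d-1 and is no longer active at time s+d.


Each activity i is active on [start_i, start_i + duration_i).
Compute total resource usage per time slot:
  t=0: active resources = [], total = 0
  t=1: active resources = [], total = 0
  t=2: active resources = [6], total = 6
  t=3: active resources = [6], total = 6
  t=4: active resources = [], total = 0
  t=5: active resources = [], total = 0
  t=6: active resources = [], total = 0
  t=7: active resources = [3], total = 3
  t=8: active resources = [3, 6, 2, 5], total = 16
  t=9: active resources = [3, 6, 2, 5], total = 16
  t=10: active resources = [3, 6, 2], total = 11
  t=11: active resources = [3, 6], total = 9
  t=12: active resources = [3, 6], total = 9
Peak resource demand = 16

16


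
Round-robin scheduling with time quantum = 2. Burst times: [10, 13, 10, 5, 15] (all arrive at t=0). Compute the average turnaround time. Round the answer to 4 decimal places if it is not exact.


Time quantum = 2
Execution trace:
  J1 runs 2 units, time = 2
  J2 runs 2 units, time = 4
  J3 runs 2 units, time = 6
  J4 runs 2 units, time = 8
  J5 runs 2 units, time = 10
  J1 runs 2 units, time = 12
  J2 runs 2 units, time = 14
  J3 runs 2 units, time = 16
  J4 runs 2 units, time = 18
  J5 runs 2 units, time = 20
  J1 runs 2 units, time = 22
  J2 runs 2 units, time = 24
  J3 runs 2 units, time = 26
  J4 runs 1 units, time = 27
  J5 runs 2 units, time = 29
  J1 runs 2 units, time = 31
  J2 runs 2 units, time = 33
  J3 runs 2 units, time = 35
  J5 runs 2 units, time = 37
  J1 runs 2 units, time = 39
  J2 runs 2 units, time = 41
  J3 runs 2 units, time = 43
  J5 runs 2 units, time = 45
  J2 runs 2 units, time = 47
  J5 runs 2 units, time = 49
  J2 runs 1 units, time = 50
  J5 runs 2 units, time = 52
  J5 runs 1 units, time = 53
Finish times: [39, 50, 43, 27, 53]
Average turnaround = 212/5 = 42.4

42.4


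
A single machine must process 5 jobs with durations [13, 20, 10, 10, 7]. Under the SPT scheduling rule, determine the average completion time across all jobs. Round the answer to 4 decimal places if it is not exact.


Sort jobs by processing time (SPT order): [7, 10, 10, 13, 20]
Compute completion times sequentially:
  Job 1: processing = 7, completes at 7
  Job 2: processing = 10, completes at 17
  Job 3: processing = 10, completes at 27
  Job 4: processing = 13, completes at 40
  Job 5: processing = 20, completes at 60
Sum of completion times = 151
Average completion time = 151/5 = 30.2

30.2


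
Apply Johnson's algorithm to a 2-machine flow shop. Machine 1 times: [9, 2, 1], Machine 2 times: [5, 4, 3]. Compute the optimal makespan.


Apply Johnson's rule:
  Group 1 (a <= b): [(3, 1, 3), (2, 2, 4)]
  Group 2 (a > b): [(1, 9, 5)]
Optimal job order: [3, 2, 1]
Schedule:
  Job 3: M1 done at 1, M2 done at 4
  Job 2: M1 done at 3, M2 done at 8
  Job 1: M1 done at 12, M2 done at 17
Makespan = 17

17


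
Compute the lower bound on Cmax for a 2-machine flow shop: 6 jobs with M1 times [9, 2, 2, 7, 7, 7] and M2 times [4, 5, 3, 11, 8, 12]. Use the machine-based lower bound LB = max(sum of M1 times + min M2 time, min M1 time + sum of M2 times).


LB1 = sum(M1 times) + min(M2 times) = 34 + 3 = 37
LB2 = min(M1 times) + sum(M2 times) = 2 + 43 = 45
Lower bound = max(LB1, LB2) = max(37, 45) = 45

45


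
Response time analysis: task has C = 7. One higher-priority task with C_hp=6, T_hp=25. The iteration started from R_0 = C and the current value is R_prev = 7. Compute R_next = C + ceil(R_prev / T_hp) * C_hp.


R_next = C + ceil(R_prev / T_hp) * C_hp
ceil(7 / 25) = ceil(0.28) = 1
Interference = 1 * 6 = 6
R_next = 7 + 6 = 13

13


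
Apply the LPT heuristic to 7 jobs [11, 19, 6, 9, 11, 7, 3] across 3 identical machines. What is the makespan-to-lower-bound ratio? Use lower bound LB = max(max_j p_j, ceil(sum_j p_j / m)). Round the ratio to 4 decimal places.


LPT order: [19, 11, 11, 9, 7, 6, 3]
Machine loads after assignment: [22, 20, 24]
LPT makespan = 24
Lower bound = max(max_job, ceil(total/3)) = max(19, 22) = 22
Ratio = 24 / 22 = 1.0909

1.0909


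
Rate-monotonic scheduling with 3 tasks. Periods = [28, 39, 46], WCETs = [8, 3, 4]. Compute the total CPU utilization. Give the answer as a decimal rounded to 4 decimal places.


Compute individual utilizations (exact fractions):
  Task 1: C/T = 8/28 = 2/7 (approx. 0.2857)
  Task 2: C/T = 3/39 = 1/13 (approx. 0.0769)
  Task 3: C/T = 4/46 = 2/23 (approx. 0.087)
Total utilization U = 2/7 + 1/13 + 2/23 = 941/2093
Rounded to 4 decimal places: U = 0.4496
RM (Liu & Layland) bound for 3 tasks = 0.779763; compare with U = 941/2093 (approx. 0.449594)
U <= bound, so schedulable by RM sufficient condition.

0.4496


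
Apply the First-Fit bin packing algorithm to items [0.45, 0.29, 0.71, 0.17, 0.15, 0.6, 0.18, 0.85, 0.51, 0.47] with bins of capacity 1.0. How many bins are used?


Place items sequentially using First-Fit:
  Item 0.45 -> new Bin 1
  Item 0.29 -> Bin 1 (now 0.74)
  Item 0.71 -> new Bin 2
  Item 0.17 -> Bin 1 (now 0.91)
  Item 0.15 -> Bin 2 (now 0.86)
  Item 0.6 -> new Bin 3
  Item 0.18 -> Bin 3 (now 0.78)
  Item 0.85 -> new Bin 4
  Item 0.51 -> new Bin 5
  Item 0.47 -> Bin 5 (now 0.98)
Total bins used = 5

5


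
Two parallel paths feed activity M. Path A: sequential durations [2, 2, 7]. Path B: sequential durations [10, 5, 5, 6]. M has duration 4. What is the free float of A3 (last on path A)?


ES(A3) = sum of predecessors on chain A = 4
EF(A3) = ES + duration = 4 + 7 = 11
Successor of A3 is M. ES(M) = max(sum(A), sum(B)) = max(11, 26) = 26
Free float = ES(successor) - EF(current) = 26 - 11 = 15

15


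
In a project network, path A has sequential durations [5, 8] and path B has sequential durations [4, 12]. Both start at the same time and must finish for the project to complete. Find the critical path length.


Path A total = 5 + 8 = 13
Path B total = 4 + 12 = 16
Critical path = longest path = max(13, 16) = 16

16


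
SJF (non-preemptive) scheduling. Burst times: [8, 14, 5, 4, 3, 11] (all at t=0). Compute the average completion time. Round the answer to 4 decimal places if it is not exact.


SJF order (ascending): [3, 4, 5, 8, 11, 14]
Completion times:
  Job 1: burst=3, C=3
  Job 2: burst=4, C=7
  Job 3: burst=5, C=12
  Job 4: burst=8, C=20
  Job 5: burst=11, C=31
  Job 6: burst=14, C=45
Average completion = 118/6 = 19.6667

19.6667


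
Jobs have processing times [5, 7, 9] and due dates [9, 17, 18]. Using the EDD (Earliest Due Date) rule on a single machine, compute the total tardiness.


Sort by due date (EDD order): [(5, 9), (7, 17), (9, 18)]
Compute completion times and tardiness:
  Job 1: p=5, d=9, C=5, tardiness=max(0,5-9)=0
  Job 2: p=7, d=17, C=12, tardiness=max(0,12-17)=0
  Job 3: p=9, d=18, C=21, tardiness=max(0,21-18)=3
Total tardiness = 3

3


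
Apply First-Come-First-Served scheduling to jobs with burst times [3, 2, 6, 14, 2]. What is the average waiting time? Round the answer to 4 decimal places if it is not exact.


FCFS order (as given): [3, 2, 6, 14, 2]
Waiting times:
  Job 1: wait = 0
  Job 2: wait = 3
  Job 3: wait = 5
  Job 4: wait = 11
  Job 5: wait = 25
Sum of waiting times = 44
Average waiting time = 44/5 = 8.8

8.8


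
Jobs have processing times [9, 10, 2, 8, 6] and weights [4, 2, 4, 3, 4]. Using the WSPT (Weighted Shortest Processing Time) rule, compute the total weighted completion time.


Compute p/w ratios and sort ascending (WSPT): [(2, 4), (6, 4), (9, 4), (8, 3), (10, 2)]
Compute weighted completion times:
  Job (p=2,w=4): C=2, w*C=4*2=8
  Job (p=6,w=4): C=8, w*C=4*8=32
  Job (p=9,w=4): C=17, w*C=4*17=68
  Job (p=8,w=3): C=25, w*C=3*25=75
  Job (p=10,w=2): C=35, w*C=2*35=70
Total weighted completion time = 253

253


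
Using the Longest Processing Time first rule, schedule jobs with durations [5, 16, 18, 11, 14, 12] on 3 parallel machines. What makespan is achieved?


Sort jobs in decreasing order (LPT): [18, 16, 14, 12, 11, 5]
Assign each job to the least loaded machine:
  Machine 1: jobs [18, 5], load = 23
  Machine 2: jobs [16, 11], load = 27
  Machine 3: jobs [14, 12], load = 26
Makespan = max load = 27

27


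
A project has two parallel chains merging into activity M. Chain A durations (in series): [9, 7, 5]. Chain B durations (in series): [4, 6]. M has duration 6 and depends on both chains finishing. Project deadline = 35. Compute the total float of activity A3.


Forward pass: ES(A3) = sum of predecessors on chain A = 16
EF = ES + duration = 16 + 5 = 21
Backward pass: LF(M) = deadline = 35; LS(M) = 35 - 6 = 29
LF(A3) = LS(M) - sum(successors on chain A) = 29 - 0 = 29
LS = LF - duration = 29 - 5 = 24
Total float = LS - ES = 24 - 16 = 8

8


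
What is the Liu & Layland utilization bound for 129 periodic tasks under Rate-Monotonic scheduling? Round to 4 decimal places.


Compute 2^(1/129) = 1.0053876957
Subtract 1: 1.0053876957 - 1 = 0.0053876957
Multiply by n: 129 * 0.0053876957 = 0.6950127453
Round to 4 dp: 0.6950

0.6950


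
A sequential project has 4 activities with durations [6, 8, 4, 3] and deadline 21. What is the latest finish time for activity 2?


LF(activity 2) = deadline - sum of successor durations
Successors: activities 3 through 4 with durations [4, 3]
Sum of successor durations = 7
LF = 21 - 7 = 14

14


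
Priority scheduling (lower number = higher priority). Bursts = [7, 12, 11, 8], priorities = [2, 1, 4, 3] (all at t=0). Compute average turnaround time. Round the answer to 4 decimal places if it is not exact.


Sort by priority (ascending = highest first):
Order: [(1, 12), (2, 7), (3, 8), (4, 11)]
Completion times:
  Priority 1, burst=12, C=12
  Priority 2, burst=7, C=19
  Priority 3, burst=8, C=27
  Priority 4, burst=11, C=38
Average turnaround = 96/4 = 24.0

24.0


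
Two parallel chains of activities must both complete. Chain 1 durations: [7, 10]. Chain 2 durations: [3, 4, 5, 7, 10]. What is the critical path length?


Path A total = 7 + 10 = 17
Path B total = 3 + 4 + 5 + 7 + 10 = 29
Critical path = longest path = max(17, 29) = 29

29


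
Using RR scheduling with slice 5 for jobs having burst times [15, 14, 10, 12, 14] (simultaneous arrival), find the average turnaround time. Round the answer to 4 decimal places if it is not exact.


Time quantum = 5
Execution trace:
  J1 runs 5 units, time = 5
  J2 runs 5 units, time = 10
  J3 runs 5 units, time = 15
  J4 runs 5 units, time = 20
  J5 runs 5 units, time = 25
  J1 runs 5 units, time = 30
  J2 runs 5 units, time = 35
  J3 runs 5 units, time = 40
  J4 runs 5 units, time = 45
  J5 runs 5 units, time = 50
  J1 runs 5 units, time = 55
  J2 runs 4 units, time = 59
  J4 runs 2 units, time = 61
  J5 runs 4 units, time = 65
Finish times: [55, 59, 40, 61, 65]
Average turnaround = 280/5 = 56.0

56.0


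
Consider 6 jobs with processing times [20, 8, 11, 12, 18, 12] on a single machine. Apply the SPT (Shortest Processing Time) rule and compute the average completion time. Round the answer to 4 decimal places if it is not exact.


Sort jobs by processing time (SPT order): [8, 11, 12, 12, 18, 20]
Compute completion times sequentially:
  Job 1: processing = 8, completes at 8
  Job 2: processing = 11, completes at 19
  Job 3: processing = 12, completes at 31
  Job 4: processing = 12, completes at 43
  Job 5: processing = 18, completes at 61
  Job 6: processing = 20, completes at 81
Sum of completion times = 243
Average completion time = 243/6 = 40.5

40.5


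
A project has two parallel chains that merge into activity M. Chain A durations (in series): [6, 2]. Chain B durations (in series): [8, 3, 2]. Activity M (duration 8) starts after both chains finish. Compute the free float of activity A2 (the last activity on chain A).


ES(A2) = sum of predecessors on chain A = 6
EF(A2) = ES + duration = 6 + 2 = 8
Successor of A2 is M. ES(M) = max(sum(A), sum(B)) = max(8, 13) = 13
Free float = ES(successor) - EF(current) = 13 - 8 = 5

5


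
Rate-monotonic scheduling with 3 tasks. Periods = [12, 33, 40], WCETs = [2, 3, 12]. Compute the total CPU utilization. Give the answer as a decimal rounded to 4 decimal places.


Compute individual utilizations (exact fractions):
  Task 1: C/T = 2/12 = 1/6 (approx. 0.1667)
  Task 2: C/T = 3/33 = 1/11 (approx. 0.0909)
  Task 3: C/T = 12/40 = 3/10 (approx. 0.3)
Total utilization U = 1/6 + 1/11 + 3/10 = 92/165
Rounded to 4 decimal places: U = 0.5576
RM (Liu & Layland) bound for 3 tasks = 0.779763; compare with U = 92/165 (approx. 0.557576)
U <= bound, so schedulable by RM sufficient condition.

0.5576


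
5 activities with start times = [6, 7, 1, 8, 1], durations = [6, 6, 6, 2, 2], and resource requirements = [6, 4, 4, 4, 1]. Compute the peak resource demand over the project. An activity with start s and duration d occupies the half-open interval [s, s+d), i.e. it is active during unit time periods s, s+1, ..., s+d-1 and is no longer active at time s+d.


Each activity i is active on [start_i, start_i + duration_i).
Compute total resource usage per time slot:
  t=0: active resources = [], total = 0
  t=1: active resources = [4, 1], total = 5
  t=2: active resources = [4, 1], total = 5
  t=3: active resources = [4], total = 4
  t=4: active resources = [4], total = 4
  t=5: active resources = [4], total = 4
  t=6: active resources = [6, 4], total = 10
  t=7: active resources = [6, 4], total = 10
  t=8: active resources = [6, 4, 4], total = 14
  t=9: active resources = [6, 4, 4], total = 14
  t=10: active resources = [6, 4], total = 10
  t=11: active resources = [6, 4], total = 10
  t=12: active resources = [4], total = 4
Peak resource demand = 14

14


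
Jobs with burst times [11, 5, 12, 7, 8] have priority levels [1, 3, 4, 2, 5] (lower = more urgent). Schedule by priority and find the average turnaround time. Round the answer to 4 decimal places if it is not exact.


Sort by priority (ascending = highest first):
Order: [(1, 11), (2, 7), (3, 5), (4, 12), (5, 8)]
Completion times:
  Priority 1, burst=11, C=11
  Priority 2, burst=7, C=18
  Priority 3, burst=5, C=23
  Priority 4, burst=12, C=35
  Priority 5, burst=8, C=43
Average turnaround = 130/5 = 26.0

26.0


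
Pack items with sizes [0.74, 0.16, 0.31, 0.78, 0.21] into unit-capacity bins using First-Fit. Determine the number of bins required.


Place items sequentially using First-Fit:
  Item 0.74 -> new Bin 1
  Item 0.16 -> Bin 1 (now 0.9)
  Item 0.31 -> new Bin 2
  Item 0.78 -> new Bin 3
  Item 0.21 -> Bin 2 (now 0.52)
Total bins used = 3

3


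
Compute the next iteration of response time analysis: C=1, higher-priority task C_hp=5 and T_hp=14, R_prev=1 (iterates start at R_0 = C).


R_next = C + ceil(R_prev / T_hp) * C_hp
ceil(1 / 14) = ceil(0.0714) = 1
Interference = 1 * 5 = 5
R_next = 1 + 5 = 6

6


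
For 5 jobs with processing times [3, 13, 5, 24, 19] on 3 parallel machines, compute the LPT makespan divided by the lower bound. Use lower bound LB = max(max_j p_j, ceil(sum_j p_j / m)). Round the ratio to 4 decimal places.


LPT order: [24, 19, 13, 5, 3]
Machine loads after assignment: [24, 19, 21]
LPT makespan = 24
Lower bound = max(max_job, ceil(total/3)) = max(24, 22) = 24
Ratio = 24 / 24 = 1.0

1.0


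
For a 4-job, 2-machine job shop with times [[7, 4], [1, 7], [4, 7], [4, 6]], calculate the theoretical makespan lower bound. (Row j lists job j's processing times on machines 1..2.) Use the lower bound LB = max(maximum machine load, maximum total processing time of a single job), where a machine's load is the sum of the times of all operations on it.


Machine loads:
  Machine 1: 7 + 1 + 4 + 4 = 16
  Machine 2: 4 + 7 + 7 + 6 = 24
Max machine load = 24
Job totals:
  Job 1: 11
  Job 2: 8
  Job 3: 11
  Job 4: 10
Max job total = 11
Lower bound = max(24, 11) = 24

24


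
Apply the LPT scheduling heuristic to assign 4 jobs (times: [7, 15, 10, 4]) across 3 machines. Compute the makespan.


Sort jobs in decreasing order (LPT): [15, 10, 7, 4]
Assign each job to the least loaded machine:
  Machine 1: jobs [15], load = 15
  Machine 2: jobs [10], load = 10
  Machine 3: jobs [7, 4], load = 11
Makespan = max load = 15

15


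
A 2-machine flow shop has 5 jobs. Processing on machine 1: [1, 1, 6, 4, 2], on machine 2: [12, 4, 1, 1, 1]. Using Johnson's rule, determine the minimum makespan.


Apply Johnson's rule:
  Group 1 (a <= b): [(1, 1, 12), (2, 1, 4)]
  Group 2 (a > b): [(3, 6, 1), (4, 4, 1), (5, 2, 1)]
Optimal job order: [1, 2, 3, 4, 5]
Schedule:
  Job 1: M1 done at 1, M2 done at 13
  Job 2: M1 done at 2, M2 done at 17
  Job 3: M1 done at 8, M2 done at 18
  Job 4: M1 done at 12, M2 done at 19
  Job 5: M1 done at 14, M2 done at 20
Makespan = 20

20


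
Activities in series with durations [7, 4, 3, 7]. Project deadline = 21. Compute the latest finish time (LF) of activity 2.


LF(activity 2) = deadline - sum of successor durations
Successors: activities 3 through 4 with durations [3, 7]
Sum of successor durations = 10
LF = 21 - 10 = 11

11


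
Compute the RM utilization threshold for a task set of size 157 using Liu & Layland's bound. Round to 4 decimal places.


Compute 2^(1/157) = 1.0044247104
Subtract 1: 1.0044247104 - 1 = 0.0044247104
Multiply by n: 157 * 0.0044247104 = 0.6946795328
Round to 4 dp: 0.6947

0.6947


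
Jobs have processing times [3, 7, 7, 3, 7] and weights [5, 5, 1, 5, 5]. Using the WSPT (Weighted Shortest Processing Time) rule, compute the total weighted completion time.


Compute p/w ratios and sort ascending (WSPT): [(3, 5), (3, 5), (7, 5), (7, 5), (7, 1)]
Compute weighted completion times:
  Job (p=3,w=5): C=3, w*C=5*3=15
  Job (p=3,w=5): C=6, w*C=5*6=30
  Job (p=7,w=5): C=13, w*C=5*13=65
  Job (p=7,w=5): C=20, w*C=5*20=100
  Job (p=7,w=1): C=27, w*C=1*27=27
Total weighted completion time = 237

237


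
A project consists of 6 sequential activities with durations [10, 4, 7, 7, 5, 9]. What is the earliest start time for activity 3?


Activity 3 starts after activities 1 through 2 complete.
Predecessor durations: [10, 4]
ES = 10 + 4 = 14

14


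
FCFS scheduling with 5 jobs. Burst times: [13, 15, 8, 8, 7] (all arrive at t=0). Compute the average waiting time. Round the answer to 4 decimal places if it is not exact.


FCFS order (as given): [13, 15, 8, 8, 7]
Waiting times:
  Job 1: wait = 0
  Job 2: wait = 13
  Job 3: wait = 28
  Job 4: wait = 36
  Job 5: wait = 44
Sum of waiting times = 121
Average waiting time = 121/5 = 24.2

24.2


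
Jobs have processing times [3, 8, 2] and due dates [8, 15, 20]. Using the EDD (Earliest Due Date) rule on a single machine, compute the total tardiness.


Sort by due date (EDD order): [(3, 8), (8, 15), (2, 20)]
Compute completion times and tardiness:
  Job 1: p=3, d=8, C=3, tardiness=max(0,3-8)=0
  Job 2: p=8, d=15, C=11, tardiness=max(0,11-15)=0
  Job 3: p=2, d=20, C=13, tardiness=max(0,13-20)=0
Total tardiness = 0

0


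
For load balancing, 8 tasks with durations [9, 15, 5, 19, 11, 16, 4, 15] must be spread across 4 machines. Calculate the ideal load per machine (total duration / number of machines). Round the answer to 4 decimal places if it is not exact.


Total processing time = 9 + 15 + 5 + 19 + 11 + 16 + 4 + 15 = 94
Number of machines = 4
Ideal balanced load = 94 / 4 = 23.5

23.5


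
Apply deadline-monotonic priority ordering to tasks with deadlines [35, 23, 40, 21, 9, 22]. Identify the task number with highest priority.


Sort tasks by relative deadline (ascending):
  Task 5: deadline = 9
  Task 4: deadline = 21
  Task 6: deadline = 22
  Task 2: deadline = 23
  Task 1: deadline = 35
  Task 3: deadline = 40
Priority order (highest first): [5, 4, 6, 2, 1, 3]
Highest priority task = 5

5


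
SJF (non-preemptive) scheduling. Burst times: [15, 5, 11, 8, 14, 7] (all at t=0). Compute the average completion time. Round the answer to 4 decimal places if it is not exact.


SJF order (ascending): [5, 7, 8, 11, 14, 15]
Completion times:
  Job 1: burst=5, C=5
  Job 2: burst=7, C=12
  Job 3: burst=8, C=20
  Job 4: burst=11, C=31
  Job 5: burst=14, C=45
  Job 6: burst=15, C=60
Average completion = 173/6 = 28.8333

28.8333


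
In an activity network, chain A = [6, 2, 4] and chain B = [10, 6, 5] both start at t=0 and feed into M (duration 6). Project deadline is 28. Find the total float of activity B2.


Forward pass: ES(B2) = sum of predecessors on chain B = 10
EF = ES + duration = 10 + 6 = 16
Backward pass: LF(M) = deadline = 28; LS(M) = 28 - 6 = 22
LF(B2) = LS(M) - sum(successors on chain B) = 22 - 5 = 17
LS = LF - duration = 17 - 6 = 11
Total float = LS - ES = 11 - 10 = 1

1


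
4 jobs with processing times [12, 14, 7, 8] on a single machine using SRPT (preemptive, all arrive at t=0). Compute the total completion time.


Since all jobs arrive at t=0, SRPT equals SPT ordering.
SPT order: [7, 8, 12, 14]
Completion times:
  Job 1: p=7, C=7
  Job 2: p=8, C=15
  Job 3: p=12, C=27
  Job 4: p=14, C=41
Total completion time = 7 + 15 + 27 + 41 = 90

90


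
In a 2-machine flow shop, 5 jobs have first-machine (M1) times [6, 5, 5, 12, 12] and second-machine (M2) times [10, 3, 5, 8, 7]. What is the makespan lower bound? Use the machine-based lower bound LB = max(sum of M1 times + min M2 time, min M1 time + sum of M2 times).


LB1 = sum(M1 times) + min(M2 times) = 40 + 3 = 43
LB2 = min(M1 times) + sum(M2 times) = 5 + 33 = 38
Lower bound = max(LB1, LB2) = max(43, 38) = 43

43


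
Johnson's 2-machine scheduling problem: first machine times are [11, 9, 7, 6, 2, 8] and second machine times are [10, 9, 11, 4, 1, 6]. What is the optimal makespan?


Apply Johnson's rule:
  Group 1 (a <= b): [(3, 7, 11), (2, 9, 9)]
  Group 2 (a > b): [(1, 11, 10), (6, 8, 6), (4, 6, 4), (5, 2, 1)]
Optimal job order: [3, 2, 1, 6, 4, 5]
Schedule:
  Job 3: M1 done at 7, M2 done at 18
  Job 2: M1 done at 16, M2 done at 27
  Job 1: M1 done at 27, M2 done at 37
  Job 6: M1 done at 35, M2 done at 43
  Job 4: M1 done at 41, M2 done at 47
  Job 5: M1 done at 43, M2 done at 48
Makespan = 48

48


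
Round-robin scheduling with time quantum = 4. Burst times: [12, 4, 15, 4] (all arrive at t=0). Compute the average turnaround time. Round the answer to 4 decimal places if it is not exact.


Time quantum = 4
Execution trace:
  J1 runs 4 units, time = 4
  J2 runs 4 units, time = 8
  J3 runs 4 units, time = 12
  J4 runs 4 units, time = 16
  J1 runs 4 units, time = 20
  J3 runs 4 units, time = 24
  J1 runs 4 units, time = 28
  J3 runs 4 units, time = 32
  J3 runs 3 units, time = 35
Finish times: [28, 8, 35, 16]
Average turnaround = 87/4 = 21.75

21.75


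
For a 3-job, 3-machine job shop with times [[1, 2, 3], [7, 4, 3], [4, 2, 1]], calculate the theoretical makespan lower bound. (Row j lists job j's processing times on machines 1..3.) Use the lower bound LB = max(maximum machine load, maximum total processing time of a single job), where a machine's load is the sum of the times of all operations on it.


Machine loads:
  Machine 1: 1 + 7 + 4 = 12
  Machine 2: 2 + 4 + 2 = 8
  Machine 3: 3 + 3 + 1 = 7
Max machine load = 12
Job totals:
  Job 1: 6
  Job 2: 14
  Job 3: 7
Max job total = 14
Lower bound = max(12, 14) = 14

14


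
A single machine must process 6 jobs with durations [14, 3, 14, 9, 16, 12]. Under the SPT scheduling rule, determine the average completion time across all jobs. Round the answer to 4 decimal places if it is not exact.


Sort jobs by processing time (SPT order): [3, 9, 12, 14, 14, 16]
Compute completion times sequentially:
  Job 1: processing = 3, completes at 3
  Job 2: processing = 9, completes at 12
  Job 3: processing = 12, completes at 24
  Job 4: processing = 14, completes at 38
  Job 5: processing = 14, completes at 52
  Job 6: processing = 16, completes at 68
Sum of completion times = 197
Average completion time = 197/6 = 32.8333

32.8333


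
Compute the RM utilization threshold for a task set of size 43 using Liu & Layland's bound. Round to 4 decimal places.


Compute 2^(1/43) = 1.0162503252
Subtract 1: 1.0162503252 - 1 = 0.0162503252
Multiply by n: 43 * 0.0162503252 = 0.6987639836
Round to 4 dp: 0.6988

0.6988


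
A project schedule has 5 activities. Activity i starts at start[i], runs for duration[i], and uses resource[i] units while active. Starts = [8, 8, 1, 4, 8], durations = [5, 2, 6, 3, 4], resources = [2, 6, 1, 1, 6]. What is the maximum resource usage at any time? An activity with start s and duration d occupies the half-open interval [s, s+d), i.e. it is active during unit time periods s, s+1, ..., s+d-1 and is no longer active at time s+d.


Each activity i is active on [start_i, start_i + duration_i).
Compute total resource usage per time slot:
  t=0: active resources = [], total = 0
  t=1: active resources = [1], total = 1
  t=2: active resources = [1], total = 1
  t=3: active resources = [1], total = 1
  t=4: active resources = [1, 1], total = 2
  t=5: active resources = [1, 1], total = 2
  t=6: active resources = [1, 1], total = 2
  t=7: active resources = [], total = 0
  t=8: active resources = [2, 6, 6], total = 14
  t=9: active resources = [2, 6, 6], total = 14
  t=10: active resources = [2, 6], total = 8
  t=11: active resources = [2, 6], total = 8
  t=12: active resources = [2], total = 2
Peak resource demand = 14

14


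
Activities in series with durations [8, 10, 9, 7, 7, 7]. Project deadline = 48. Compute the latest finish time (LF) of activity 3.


LF(activity 3) = deadline - sum of successor durations
Successors: activities 4 through 6 with durations [7, 7, 7]
Sum of successor durations = 21
LF = 48 - 21 = 27

27


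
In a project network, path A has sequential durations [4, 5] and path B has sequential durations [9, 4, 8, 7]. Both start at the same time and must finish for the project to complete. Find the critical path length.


Path A total = 4 + 5 = 9
Path B total = 9 + 4 + 8 + 7 = 28
Critical path = longest path = max(9, 28) = 28

28


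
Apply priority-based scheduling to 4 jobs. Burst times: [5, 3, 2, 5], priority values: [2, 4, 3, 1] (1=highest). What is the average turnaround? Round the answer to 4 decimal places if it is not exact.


Sort by priority (ascending = highest first):
Order: [(1, 5), (2, 5), (3, 2), (4, 3)]
Completion times:
  Priority 1, burst=5, C=5
  Priority 2, burst=5, C=10
  Priority 3, burst=2, C=12
  Priority 4, burst=3, C=15
Average turnaround = 42/4 = 10.5

10.5


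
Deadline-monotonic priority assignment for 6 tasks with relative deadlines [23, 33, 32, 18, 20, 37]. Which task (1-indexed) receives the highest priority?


Sort tasks by relative deadline (ascending):
  Task 4: deadline = 18
  Task 5: deadline = 20
  Task 1: deadline = 23
  Task 3: deadline = 32
  Task 2: deadline = 33
  Task 6: deadline = 37
Priority order (highest first): [4, 5, 1, 3, 2, 6]
Highest priority task = 4

4


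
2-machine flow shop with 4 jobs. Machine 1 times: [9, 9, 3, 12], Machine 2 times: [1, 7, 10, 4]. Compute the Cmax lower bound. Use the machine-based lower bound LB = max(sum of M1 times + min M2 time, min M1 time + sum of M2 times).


LB1 = sum(M1 times) + min(M2 times) = 33 + 1 = 34
LB2 = min(M1 times) + sum(M2 times) = 3 + 22 = 25
Lower bound = max(LB1, LB2) = max(34, 25) = 34

34


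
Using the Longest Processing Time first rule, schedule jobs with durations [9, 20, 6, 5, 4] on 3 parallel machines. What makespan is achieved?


Sort jobs in decreasing order (LPT): [20, 9, 6, 5, 4]
Assign each job to the least loaded machine:
  Machine 1: jobs [20], load = 20
  Machine 2: jobs [9, 4], load = 13
  Machine 3: jobs [6, 5], load = 11
Makespan = max load = 20

20


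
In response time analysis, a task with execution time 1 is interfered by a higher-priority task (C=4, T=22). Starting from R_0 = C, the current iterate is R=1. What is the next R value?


R_next = C + ceil(R_prev / T_hp) * C_hp
ceil(1 / 22) = ceil(0.0455) = 1
Interference = 1 * 4 = 4
R_next = 1 + 4 = 5

5


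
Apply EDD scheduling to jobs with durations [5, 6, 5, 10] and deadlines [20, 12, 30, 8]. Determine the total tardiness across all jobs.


Sort by due date (EDD order): [(10, 8), (6, 12), (5, 20), (5, 30)]
Compute completion times and tardiness:
  Job 1: p=10, d=8, C=10, tardiness=max(0,10-8)=2
  Job 2: p=6, d=12, C=16, tardiness=max(0,16-12)=4
  Job 3: p=5, d=20, C=21, tardiness=max(0,21-20)=1
  Job 4: p=5, d=30, C=26, tardiness=max(0,26-30)=0
Total tardiness = 7

7


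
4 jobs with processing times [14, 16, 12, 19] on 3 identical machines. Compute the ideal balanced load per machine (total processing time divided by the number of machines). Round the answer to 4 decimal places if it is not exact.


Total processing time = 14 + 16 + 12 + 19 = 61
Number of machines = 3
Ideal balanced load = 61 / 3 = 20.3333

20.3333


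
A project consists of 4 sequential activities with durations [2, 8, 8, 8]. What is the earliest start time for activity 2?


Activity 2 starts after activities 1 through 1 complete.
Predecessor durations: [2]
ES = 2 = 2

2


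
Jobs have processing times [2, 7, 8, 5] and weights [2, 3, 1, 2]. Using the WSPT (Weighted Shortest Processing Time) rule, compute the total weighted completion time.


Compute p/w ratios and sort ascending (WSPT): [(2, 2), (7, 3), (5, 2), (8, 1)]
Compute weighted completion times:
  Job (p=2,w=2): C=2, w*C=2*2=4
  Job (p=7,w=3): C=9, w*C=3*9=27
  Job (p=5,w=2): C=14, w*C=2*14=28
  Job (p=8,w=1): C=22, w*C=1*22=22
Total weighted completion time = 81

81


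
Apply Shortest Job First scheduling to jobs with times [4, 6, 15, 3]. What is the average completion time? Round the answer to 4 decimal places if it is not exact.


SJF order (ascending): [3, 4, 6, 15]
Completion times:
  Job 1: burst=3, C=3
  Job 2: burst=4, C=7
  Job 3: burst=6, C=13
  Job 4: burst=15, C=28
Average completion = 51/4 = 12.75

12.75


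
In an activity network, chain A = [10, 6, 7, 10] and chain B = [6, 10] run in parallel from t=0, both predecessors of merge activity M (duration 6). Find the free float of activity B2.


ES(B2) = sum of predecessors on chain B = 6
EF(B2) = ES + duration = 6 + 10 = 16
Successor of B2 is M. ES(M) = max(sum(A), sum(B)) = max(33, 16) = 33
Free float = ES(successor) - EF(current) = 33 - 16 = 17

17


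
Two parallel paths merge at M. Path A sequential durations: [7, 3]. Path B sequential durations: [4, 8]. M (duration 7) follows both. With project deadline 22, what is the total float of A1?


Forward pass: ES(A1) = sum of predecessors on chain A = 0
EF = ES + duration = 0 + 7 = 7
Backward pass: LF(M) = deadline = 22; LS(M) = 22 - 7 = 15
LF(A1) = LS(M) - sum(successors on chain A) = 15 - 3 = 12
LS = LF - duration = 12 - 7 = 5
Total float = LS - ES = 5 - 0 = 5

5


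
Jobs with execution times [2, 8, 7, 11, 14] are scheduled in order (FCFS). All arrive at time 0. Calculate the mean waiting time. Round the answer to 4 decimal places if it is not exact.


FCFS order (as given): [2, 8, 7, 11, 14]
Waiting times:
  Job 1: wait = 0
  Job 2: wait = 2
  Job 3: wait = 10
  Job 4: wait = 17
  Job 5: wait = 28
Sum of waiting times = 57
Average waiting time = 57/5 = 11.4

11.4


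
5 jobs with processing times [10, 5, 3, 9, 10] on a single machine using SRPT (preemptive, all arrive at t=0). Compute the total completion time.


Since all jobs arrive at t=0, SRPT equals SPT ordering.
SPT order: [3, 5, 9, 10, 10]
Completion times:
  Job 1: p=3, C=3
  Job 2: p=5, C=8
  Job 3: p=9, C=17
  Job 4: p=10, C=27
  Job 5: p=10, C=37
Total completion time = 3 + 8 + 17 + 27 + 37 = 92

92


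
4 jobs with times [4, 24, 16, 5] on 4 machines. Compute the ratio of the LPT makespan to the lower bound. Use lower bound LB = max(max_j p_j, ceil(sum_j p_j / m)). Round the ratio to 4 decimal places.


LPT order: [24, 16, 5, 4]
Machine loads after assignment: [24, 16, 5, 4]
LPT makespan = 24
Lower bound = max(max_job, ceil(total/4)) = max(24, 13) = 24
Ratio = 24 / 24 = 1.0

1.0


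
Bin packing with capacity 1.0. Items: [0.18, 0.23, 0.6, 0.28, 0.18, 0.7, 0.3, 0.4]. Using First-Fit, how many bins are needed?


Place items sequentially using First-Fit:
  Item 0.18 -> new Bin 1
  Item 0.23 -> Bin 1 (now 0.41)
  Item 0.6 -> new Bin 2
  Item 0.28 -> Bin 1 (now 0.69)
  Item 0.18 -> Bin 1 (now 0.87)
  Item 0.7 -> new Bin 3
  Item 0.3 -> Bin 2 (now 0.9)
  Item 0.4 -> new Bin 4
Total bins used = 4

4


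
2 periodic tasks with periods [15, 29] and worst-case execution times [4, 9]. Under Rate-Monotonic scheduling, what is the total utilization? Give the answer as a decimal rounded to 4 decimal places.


Compute individual utilizations (exact fractions):
  Task 1: C/T = 4/15 (approx. 0.2667)
  Task 2: C/T = 9/29 (approx. 0.3103)
Total utilization U = 4/15 + 9/29 = 251/435
Rounded to 4 decimal places: U = 0.5770
RM (Liu & Layland) bound for 2 tasks = 0.828427; compare with U = 251/435 (approx. 0.577011)
U <= bound, so schedulable by RM sufficient condition.

0.5770


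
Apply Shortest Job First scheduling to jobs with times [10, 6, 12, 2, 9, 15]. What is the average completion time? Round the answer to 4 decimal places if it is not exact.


SJF order (ascending): [2, 6, 9, 10, 12, 15]
Completion times:
  Job 1: burst=2, C=2
  Job 2: burst=6, C=8
  Job 3: burst=9, C=17
  Job 4: burst=10, C=27
  Job 5: burst=12, C=39
  Job 6: burst=15, C=54
Average completion = 147/6 = 24.5

24.5


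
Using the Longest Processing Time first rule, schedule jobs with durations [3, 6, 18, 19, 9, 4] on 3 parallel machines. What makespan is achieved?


Sort jobs in decreasing order (LPT): [19, 18, 9, 6, 4, 3]
Assign each job to the least loaded machine:
  Machine 1: jobs [19], load = 19
  Machine 2: jobs [18, 3], load = 21
  Machine 3: jobs [9, 6, 4], load = 19
Makespan = max load = 21

21


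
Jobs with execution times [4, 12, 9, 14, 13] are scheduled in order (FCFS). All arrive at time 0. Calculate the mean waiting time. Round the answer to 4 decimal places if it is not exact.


FCFS order (as given): [4, 12, 9, 14, 13]
Waiting times:
  Job 1: wait = 0
  Job 2: wait = 4
  Job 3: wait = 16
  Job 4: wait = 25
  Job 5: wait = 39
Sum of waiting times = 84
Average waiting time = 84/5 = 16.8

16.8
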